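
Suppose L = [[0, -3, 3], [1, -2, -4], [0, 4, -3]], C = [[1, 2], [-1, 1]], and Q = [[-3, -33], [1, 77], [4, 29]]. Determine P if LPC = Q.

Isolating P: multiply by L⁻¹ from the left and C⁻¹ from the right, so P = L⁻¹QC⁻¹.
L has determinant 3; L⁻¹ = [[22/3, 1, 6], [1, 0, 1], [4/3, 0, 1]].
det C = 3; the adjugate gives C⁻¹ = [[1/3, -2/3], [1/3, 1/3]].
L⁻¹Q = [[3, 9], [1, -4], [0, -15]].
P = (L⁻¹Q)C⁻¹ = [[4, 1], [-1, -2], [-5, -5]].

P = [[4, 1], [-1, -2], [-5, -5]]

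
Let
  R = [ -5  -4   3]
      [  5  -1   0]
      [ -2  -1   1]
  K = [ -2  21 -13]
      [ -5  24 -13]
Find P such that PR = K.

P = [[-3, -5, -4], [-6, -5, 5]]

Since R sits to the right of P, P = KR⁻¹.
det R = 4; the adjugate gives R⁻¹ = [[-1/4, 1/4, 3/4], [-5/4, 1/4, 15/4], [-7/4, 3/4, 25/4]].
P = KR⁻¹ = [[-2, 21, -13], [-5, 24, -13]] · [[-1/4, 1/4, 3/4], [-5/4, 1/4, 15/4], [-7/4, 3/4, 25/4]] = [[-3, -5, -4], [-6, -5, 5]].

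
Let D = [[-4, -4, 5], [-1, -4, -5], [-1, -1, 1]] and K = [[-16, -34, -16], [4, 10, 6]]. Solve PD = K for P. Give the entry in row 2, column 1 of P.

-2

Right-multiplying both sides by D⁻¹ gives P = KD⁻¹.
det D = -3; the adjugate gives D⁻¹ = [[3, 1/3, -40/3], [-2, -1/3, 25/3], [1, 0, -4]].
P = KD⁻¹ = [[-16, -34, -16], [4, 10, 6]] · [[3, 1/3, -40/3], [-2, -1/3, 25/3], [1, 0, -4]] = [[4, 6, -6], [-2, -2, 6]].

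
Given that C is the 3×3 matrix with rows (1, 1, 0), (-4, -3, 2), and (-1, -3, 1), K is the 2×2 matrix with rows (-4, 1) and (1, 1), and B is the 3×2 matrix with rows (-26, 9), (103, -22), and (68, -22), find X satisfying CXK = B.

X = [[2, -1], [5, 3], [-1, 4]]

Isolating X: multiply by C⁻¹ from the left and K⁻¹ from the right, so X = C⁻¹BK⁻¹.
C has determinant 5; C⁻¹ = [[3/5, -1/5, 2/5], [2/5, 1/5, -2/5], [9/5, 2/5, 1/5]].
det K = -5; the adjugate gives K⁻¹ = [[-1/5, 1/5], [1/5, 4/5]].
C⁻¹B = [[-9, 1], [-17, 8], [8, 3]].
X = (C⁻¹B)K⁻¹ = [[2, -1], [5, 3], [-1, 4]].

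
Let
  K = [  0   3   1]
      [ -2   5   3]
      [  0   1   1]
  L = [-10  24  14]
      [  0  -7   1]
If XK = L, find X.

X = [[0, 5, -1], [-4, 0, 5]]

K is on the right of X, so right-multiply by K⁻¹: X = LK⁻¹.
det K = 4, so K⁻¹ = [[1/2, -1/2, 1], [1/2, 0, -1/2], [-1/2, 0, 3/2]].
X = LK⁻¹ = [[-10, 24, 14], [0, -7, 1]] · [[1/2, -1/2, 1], [1/2, 0, -1/2], [-1/2, 0, 3/2]] = [[0, 5, -1], [-4, 0, 5]].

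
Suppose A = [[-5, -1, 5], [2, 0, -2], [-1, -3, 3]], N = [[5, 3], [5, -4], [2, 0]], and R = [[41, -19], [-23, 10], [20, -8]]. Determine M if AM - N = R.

AM = R + N = [[46, -16], [-18, 6], [22, -8]].
Left-multiplying both sides by A⁻¹ gives M = A⁻¹(R + N).
A has determinant 4; A⁻¹ = [[-3/2, -3, 1/2], [-1, -5/2, 0], [-3/2, -7/2, 1/2]].
M = A⁻¹(R + N) = [[-4, 2], [-1, 1], [5, -1]].

M = [[-4, 2], [-1, 1], [5, -1]]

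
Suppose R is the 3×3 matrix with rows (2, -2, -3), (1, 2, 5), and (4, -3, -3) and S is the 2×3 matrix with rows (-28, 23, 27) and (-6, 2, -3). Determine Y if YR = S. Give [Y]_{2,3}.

Right-multiplying both sides by R⁻¹ gives Y = SR⁻¹.
det R = 5; the adjugate gives R⁻¹ = [[9/5, 3/5, -4/5], [23/5, 6/5, -13/5], [-11/5, -2/5, 6/5]].
Y = SR⁻¹ = [[-28, 23, 27], [-6, 2, -3]] · [[9/5, 3/5, -4/5], [23/5, 6/5, -13/5], [-11/5, -2/5, 6/5]] = [[-4, 0, -5], [5, 0, -4]].

-4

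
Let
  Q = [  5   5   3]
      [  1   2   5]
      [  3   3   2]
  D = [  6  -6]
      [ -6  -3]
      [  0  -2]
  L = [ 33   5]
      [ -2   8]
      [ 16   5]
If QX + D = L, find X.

QX = L − D = [[27, 11], [4, 11], [16, 7]].
Q is on the left of X, so left-multiply by Q⁻¹: X = Q⁻¹(L − D).
det Q = 1; the adjugate gives Q⁻¹ = [[-11, -1, 19], [13, 1, -22], [-3, 0, 5]].
X = Q⁻¹(L − D) = [[3, 1], [3, 0], [-1, 2]].

X = [[3, 1], [3, 0], [-1, 2]]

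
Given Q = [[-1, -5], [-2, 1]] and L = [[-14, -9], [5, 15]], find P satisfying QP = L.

Since Q multiplies P on the left, P = Q⁻¹L.
det Q = -11, so Q⁻¹ = [[-1/11, -5/11], [-2/11, 1/11]].
P = Q⁻¹L = [[-1/11, -5/11], [-2/11, 1/11]] · [[-14, -9], [5, 15]] = [[-1, -6], [3, 3]].

P = [[-1, -6], [3, 3]]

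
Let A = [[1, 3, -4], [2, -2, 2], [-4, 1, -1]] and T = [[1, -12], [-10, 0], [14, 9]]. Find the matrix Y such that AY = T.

Y = [[-3, -3], [4, -3], [2, 0]]

Since A multiplies Y on the left, Y = A⁻¹T.
det A = 6, so A⁻¹ = [[0, -1/6, -1/3], [-1, -17/6, -5/3], [-1, -13/6, -4/3]].
Y = A⁻¹T = [[0, -1/6, -1/3], [-1, -17/6, -5/3], [-1, -13/6, -4/3]] · [[1, -12], [-10, 0], [14, 9]] = [[-3, -3], [4, -3], [2, 0]].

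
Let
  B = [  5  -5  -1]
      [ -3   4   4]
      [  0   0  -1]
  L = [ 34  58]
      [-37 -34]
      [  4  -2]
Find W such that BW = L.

Since B multiplies W on the left, W = B⁻¹L.
B has determinant -5; B⁻¹ = [[4/5, 1, 16/5], [3/5, 1, 17/5], [0, 0, -1]].
W = B⁻¹L = [[4/5, 1, 16/5], [3/5, 1, 17/5], [0, 0, -1]] · [[34, 58], [-37, -34], [4, -2]] = [[3, 6], [-3, -6], [-4, 2]].

W = [[3, 6], [-3, -6], [-4, 2]]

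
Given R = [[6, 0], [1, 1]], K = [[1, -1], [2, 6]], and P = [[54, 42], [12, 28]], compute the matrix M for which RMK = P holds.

M = R⁻¹PK⁻¹ (apply R⁻¹ on the left and K⁻¹ on the right).
det R = 6, so R⁻¹ = [[1/6, 0], [-1/6, 1]].
K has determinant 8; K⁻¹ = [[3/4, 1/8], [-1/4, 1/8]].
R⁻¹P = [[9, 7], [3, 21]].
M = (R⁻¹P)K⁻¹ = [[5, 2], [-3, 3]].

M = [[5, 2], [-3, 3]]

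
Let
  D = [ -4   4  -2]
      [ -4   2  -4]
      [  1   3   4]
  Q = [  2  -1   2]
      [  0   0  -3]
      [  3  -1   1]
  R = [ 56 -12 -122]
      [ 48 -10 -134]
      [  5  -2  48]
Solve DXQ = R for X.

X = [[4, -4, -3], [-1, 3, 4], [0, -5, -2]]

X = D⁻¹RQ⁻¹ (apply D⁻¹ on the left and Q⁻¹ on the right).
det D = -4, so D⁻¹ = [[-5, 11/2, 3], [-3, 7/2, 2], [7/2, -4, -2]].
det Q = 3, so Q⁻¹ = [[-1, -1/3, 1], [-3, -4/3, 2], [0, -1/3, 0]].
D⁻¹R = [[-1, -1, 17], [10, -3, -7], [-6, 2, 13]].
X = (D⁻¹R)Q⁻¹ = [[4, -4, -3], [-1, 3, 4], [0, -5, -2]].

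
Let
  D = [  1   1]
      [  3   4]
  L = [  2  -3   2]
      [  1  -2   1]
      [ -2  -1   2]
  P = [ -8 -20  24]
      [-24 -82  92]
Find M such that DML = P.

Isolating M: multiply by D⁻¹ from the left and L⁻¹ from the right, so M = D⁻¹PL⁻¹.
det D = 1; the adjugate gives D⁻¹ = [[4, -1], [-3, 1]].
det L = -4, so L⁻¹ = [[3/4, -1, -1/4], [1, -2, 0], [5/4, -2, 1/4]].
D⁻¹P = [[-8, 2, 4], [0, -22, 20]].
M = (D⁻¹P)L⁻¹ = [[1, -4, 3], [3, 4, 5]].

M = [[1, -4, 3], [3, 4, 5]]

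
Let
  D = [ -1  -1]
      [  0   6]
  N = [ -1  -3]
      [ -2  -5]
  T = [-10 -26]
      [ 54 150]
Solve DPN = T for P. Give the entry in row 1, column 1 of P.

Left-multiply by D⁻¹ and right-multiply by N⁻¹: P = D⁻¹TN⁻¹.
D has determinant -6; D⁻¹ = [[-1, -1/6], [0, 1/6]].
det N = -1; the adjugate gives N⁻¹ = [[5, -3], [-2, 1]].
D⁻¹T = [[1, 1], [9, 25]].
P = (D⁻¹T)N⁻¹ = [[3, -2], [-5, -2]].

3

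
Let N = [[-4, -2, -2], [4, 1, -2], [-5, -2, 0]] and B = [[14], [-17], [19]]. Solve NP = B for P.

Since N multiplies P on the left, P = N⁻¹B.
det N = 2; the adjugate gives N⁻¹ = [[-2, 2, 3], [5, -5, -8], [-3/2, 1, 2]].
P = N⁻¹B = [[-2, 2, 3], [5, -5, -8], [-3/2, 1, 2]] · [[14], [-17], [19]] = [[-5], [3], [0]].

P = [[-5], [3], [0]]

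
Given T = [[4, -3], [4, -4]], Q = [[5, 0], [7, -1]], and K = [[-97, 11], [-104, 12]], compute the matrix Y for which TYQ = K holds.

Y = [[-1, -2], [0, 1]]

Y = T⁻¹KQ⁻¹ (apply T⁻¹ on the left and Q⁻¹ on the right).
T has determinant -4; T⁻¹ = [[1, -3/4], [1, -1]].
det Q = -5; the adjugate gives Q⁻¹ = [[1/5, 0], [7/5, -1]].
T⁻¹K = [[-19, 2], [7, -1]].
Y = (T⁻¹K)Q⁻¹ = [[-1, -2], [0, 1]].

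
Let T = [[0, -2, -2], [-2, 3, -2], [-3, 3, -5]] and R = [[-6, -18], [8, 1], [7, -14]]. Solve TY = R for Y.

Y = [[-2, 3], [2, 5], [1, 4]]

Left-multiplying both sides by T⁻¹ gives Y = T⁻¹R.
det T = 2, so T⁻¹ = [[-9/2, -8, 5], [-2, -3, 2], [3/2, 3, -2]].
Y = T⁻¹R = [[-9/2, -8, 5], [-2, -3, 2], [3/2, 3, -2]] · [[-6, -18], [8, 1], [7, -14]] = [[-2, 3], [2, 5], [1, 4]].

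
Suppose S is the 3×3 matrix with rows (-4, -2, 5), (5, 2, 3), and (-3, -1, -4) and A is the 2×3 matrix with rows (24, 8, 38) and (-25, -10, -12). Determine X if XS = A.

S is on the right of X, so right-multiply by S⁻¹: X = AS⁻¹.
det S = 3, so S⁻¹ = [[-5/3, -13/3, -16/3], [11/3, 31/3, 37/3], [1/3, 2/3, 2/3]].
X = AS⁻¹ = [[24, 8, 38], [-25, -10, -12]] · [[-5/3, -13/3, -16/3], [11/3, 31/3, 37/3], [1/3, 2/3, 2/3]] = [[2, 4, -4], [1, -3, 2]].

X = [[2, 4, -4], [1, -3, 2]]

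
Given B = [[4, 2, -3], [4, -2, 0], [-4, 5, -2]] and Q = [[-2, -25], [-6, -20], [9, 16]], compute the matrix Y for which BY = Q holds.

Left-multiplying both sides by B⁻¹ gives Y = B⁻¹Q.
det B = -4; the adjugate gives B⁻¹ = [[-1, 11/4, 3/2], [-2, 5, 3], [-3, 7, 4]].
Y = B⁻¹Q = [[-1, 11/4, 3/2], [-2, 5, 3], [-3, 7, 4]] · [[-2, -25], [-6, -20], [9, 16]] = [[-1, -6], [1, -2], [0, -1]].

Y = [[-1, -6], [1, -2], [0, -1]]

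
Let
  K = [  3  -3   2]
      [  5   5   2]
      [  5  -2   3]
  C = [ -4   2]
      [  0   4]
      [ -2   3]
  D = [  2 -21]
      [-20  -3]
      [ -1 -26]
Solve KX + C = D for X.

X = [[-1, -4], [-3, 3], [0, -1]]

KX = D − C = [[6, -23], [-20, -7], [1, -29]].
Since K multiplies X on the left, X = K⁻¹(D − C).
det K = 2; the adjugate gives K⁻¹ = [[19/2, 5/2, -8], [-5/2, -1/2, 2], [-35/2, -9/2, 15]].
X = K⁻¹(D − C) = [[-1, -4], [-3, 3], [0, -1]].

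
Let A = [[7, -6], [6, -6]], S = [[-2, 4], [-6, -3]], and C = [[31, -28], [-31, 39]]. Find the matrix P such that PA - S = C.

PA = C + S = [[29, -24], [-37, 36]].
Since A sits to the right of P, P = (C + S)A⁻¹.
A has determinant -6; A⁻¹ = [[1, -1], [1, -7/6]].
P = (C + S)A⁻¹ = [[5, -1], [-1, -5]].

P = [[5, -1], [-1, -5]]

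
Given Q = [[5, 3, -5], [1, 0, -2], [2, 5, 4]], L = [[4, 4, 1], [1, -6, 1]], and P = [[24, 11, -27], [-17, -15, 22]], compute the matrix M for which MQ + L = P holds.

M = [[4, 2, -1], [-3, -3, 0]]

MQ = P − L = [[20, 7, -28], [-18, -9, 21]].
Since Q sits to the right of M, M = (P − L)Q⁻¹.
det Q = 1; the adjugate gives Q⁻¹ = [[10, -37, -6], [-8, 30, 5], [5, -19, -3]].
M = (P − L)Q⁻¹ = [[4, 2, -1], [-3, -3, 0]].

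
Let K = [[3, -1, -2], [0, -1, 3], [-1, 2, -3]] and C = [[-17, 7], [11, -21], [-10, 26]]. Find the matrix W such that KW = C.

K is on the left of W, so left-multiply by K⁻¹: W = K⁻¹C.
det K = -4; the adjugate gives K⁻¹ = [[3/4, 7/4, 5/4], [3/4, 11/4, 9/4], [1/4, 5/4, 3/4]].
W = K⁻¹C = [[3/4, 7/4, 5/4], [3/4, 11/4, 9/4], [1/4, 5/4, 3/4]] · [[-17, 7], [11, -21], [-10, 26]] = [[-6, 1], [-5, 6], [2, -5]].

W = [[-6, 1], [-5, 6], [2, -5]]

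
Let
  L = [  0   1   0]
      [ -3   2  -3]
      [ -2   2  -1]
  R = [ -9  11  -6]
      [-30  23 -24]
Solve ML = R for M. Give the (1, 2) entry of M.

Since L sits to the right of M, M = RL⁻¹.
det L = 3; the adjugate gives L⁻¹ = [[4/3, 1/3, -1], [1, 0, 0], [-2/3, -2/3, 1]].
M = RL⁻¹ = [[-9, 11, -6], [-30, 23, -24]] · [[4/3, 1/3, -1], [1, 0, 0], [-2/3, -2/3, 1]] = [[3, 1, 3], [-1, 6, 6]].

1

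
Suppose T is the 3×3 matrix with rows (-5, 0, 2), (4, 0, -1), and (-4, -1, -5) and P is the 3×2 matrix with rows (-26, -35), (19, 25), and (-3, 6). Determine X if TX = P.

T is on the left of X, so left-multiply by T⁻¹: X = T⁻¹P.
det T = -3, so T⁻¹ = [[1/3, 2/3, 0], [-8, -11, -1], [4/3, 5/3, 0]].
X = T⁻¹P = [[1/3, 2/3, 0], [-8, -11, -1], [4/3, 5/3, 0]] · [[-26, -35], [19, 25], [-3, 6]] = [[4, 5], [2, -1], [-3, -5]].

X = [[4, 5], [2, -1], [-3, -5]]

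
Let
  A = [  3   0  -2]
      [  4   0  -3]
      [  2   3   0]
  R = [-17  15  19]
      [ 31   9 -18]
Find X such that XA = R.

X = [[-5, -3, 5], [3, 4, 3]]

Right-multiplying both sides by A⁻¹ gives X = RA⁻¹.
A has determinant 3; A⁻¹ = [[3, -2, 0], [-2, 4/3, 1/3], [4, -3, 0]].
X = RA⁻¹ = [[-17, 15, 19], [31, 9, -18]] · [[3, -2, 0], [-2, 4/3, 1/3], [4, -3, 0]] = [[-5, -3, 5], [3, 4, 3]].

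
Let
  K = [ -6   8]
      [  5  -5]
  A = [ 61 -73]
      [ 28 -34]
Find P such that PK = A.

K is on the right of P, so right-multiply by K⁻¹: P = AK⁻¹.
det K = -10, so K⁻¹ = [[1/2, 4/5], [1/2, 3/5]].
P = AK⁻¹ = [[61, -73], [28, -34]] · [[1/2, 4/5], [1/2, 3/5]] = [[-6, 5], [-3, 2]].

P = [[-6, 5], [-3, 2]]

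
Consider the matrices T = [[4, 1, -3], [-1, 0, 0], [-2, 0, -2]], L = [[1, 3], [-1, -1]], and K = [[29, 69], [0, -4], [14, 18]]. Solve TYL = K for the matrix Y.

Left-multiply by T⁻¹ and right-multiply by L⁻¹: Y = T⁻¹KL⁻¹.
T has determinant -2; T⁻¹ = [[0, -1, 0], [1, 7, -3/2], [0, 1, -1/2]].
det L = 2; the adjugate gives L⁻¹ = [[-1/2, -3/2], [1/2, 1/2]].
T⁻¹K = [[0, 4], [8, 14], [-7, -13]].
Y = (T⁻¹K)L⁻¹ = [[2, 2], [3, -5], [-3, 4]].

Y = [[2, 2], [3, -5], [-3, 4]]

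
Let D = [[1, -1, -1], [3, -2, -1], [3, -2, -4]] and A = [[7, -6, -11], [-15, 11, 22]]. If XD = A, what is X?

D is on the right of X, so right-multiply by D⁻¹: X = AD⁻¹.
det D = -3; the adjugate gives D⁻¹ = [[-2, 2/3, 1/3], [-3, 1/3, 2/3], [0, 1/3, -1/3]].
X = AD⁻¹ = [[7, -6, -11], [-15, 11, 22]] · [[-2, 2/3, 1/3], [-3, 1/3, 2/3], [0, 1/3, -1/3]] = [[4, -1, 2], [-3, 1, -5]].

X = [[4, -1, 2], [-3, 1, -5]]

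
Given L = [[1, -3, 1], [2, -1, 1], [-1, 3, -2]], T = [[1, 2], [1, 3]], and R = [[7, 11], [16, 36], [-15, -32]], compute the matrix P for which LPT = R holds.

P = [[4, 1], [-1, 3], [3, 5]]

P = L⁻¹RT⁻¹ (apply L⁻¹ on the left and T⁻¹ on the right).
det L = -5; the adjugate gives L⁻¹ = [[1/5, 3/5, 2/5], [-3/5, 1/5, -1/5], [-1, 0, -1]].
det T = 1; the adjugate gives T⁻¹ = [[3, -2], [-1, 1]].
L⁻¹R = [[5, 11], [2, 7], [8, 21]].
P = (L⁻¹R)T⁻¹ = [[4, 1], [-1, 3], [3, 5]].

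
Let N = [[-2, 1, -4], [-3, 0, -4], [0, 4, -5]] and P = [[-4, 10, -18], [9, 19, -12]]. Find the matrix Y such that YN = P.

Right-multiplying both sides by N⁻¹ gives Y = PN⁻¹.
N has determinant 1; N⁻¹ = [[16, -11, -4], [-15, 10, 4], [-12, 8, 3]].
Y = PN⁻¹ = [[-4, 10, -18], [9, 19, -12]] · [[16, -11, -4], [-15, 10, 4], [-12, 8, 3]] = [[2, 0, 2], [3, -5, 4]].

Y = [[2, 0, 2], [3, -5, 4]]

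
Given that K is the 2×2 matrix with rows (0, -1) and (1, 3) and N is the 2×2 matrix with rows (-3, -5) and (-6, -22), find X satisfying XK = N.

X = [[-4, -3], [4, -6]]

K is on the right of X, so right-multiply by K⁻¹: X = NK⁻¹.
det K = 1, so K⁻¹ = [[3, 1], [-1, 0]].
X = NK⁻¹ = [[-3, -5], [-6, -22]] · [[3, 1], [-1, 0]] = [[-4, -3], [4, -6]].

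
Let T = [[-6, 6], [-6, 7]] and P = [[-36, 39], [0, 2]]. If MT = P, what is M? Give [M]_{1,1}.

3

Since T sits to the right of M, M = PT⁻¹.
det T = -6, so T⁻¹ = [[-7/6, 1], [-1, 1]].
M = PT⁻¹ = [[-36, 39], [0, 2]] · [[-7/6, 1], [-1, 1]] = [[3, 3], [-2, 2]].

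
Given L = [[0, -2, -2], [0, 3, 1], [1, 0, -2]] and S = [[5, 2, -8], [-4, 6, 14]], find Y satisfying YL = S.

Right-multiplying both sides by L⁻¹ gives Y = SL⁻¹.
det L = 4, so L⁻¹ = [[-3/2, -1, 1], [1/4, 1/2, 0], [-3/4, -1/2, 0]].
Y = SL⁻¹ = [[5, 2, -8], [-4, 6, 14]] · [[-3/2, -1, 1], [1/4, 1/2, 0], [-3/4, -1/2, 0]] = [[-1, 0, 5], [-3, 0, -4]].

Y = [[-1, 0, 5], [-3, 0, -4]]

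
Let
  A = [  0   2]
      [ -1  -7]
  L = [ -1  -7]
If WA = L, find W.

W = [[0, 1]]

Right-multiplying both sides by A⁻¹ gives W = LA⁻¹.
A has determinant 2; A⁻¹ = [[-7/2, -1], [1/2, 0]].
W = LA⁻¹ = [[-1, -7]] · [[-7/2, -1], [1/2, 0]] = [[0, 1]].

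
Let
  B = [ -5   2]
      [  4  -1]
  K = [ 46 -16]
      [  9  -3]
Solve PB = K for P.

Since B sits to the right of P, P = KB⁻¹.
B has determinant -3; B⁻¹ = [[1/3, 2/3], [4/3, 5/3]].
P = KB⁻¹ = [[46, -16], [9, -3]] · [[1/3, 2/3], [4/3, 5/3]] = [[-6, 4], [-1, 1]].

P = [[-6, 4], [-1, 1]]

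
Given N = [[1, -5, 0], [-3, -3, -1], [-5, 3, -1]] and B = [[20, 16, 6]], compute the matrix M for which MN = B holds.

M = [[-2, -4, -2]]

N is on the right of M, so right-multiply by N⁻¹: M = BN⁻¹.
det N = -4; the adjugate gives N⁻¹ = [[-3/2, 5/4, -5/4], [-1/2, 1/4, -1/4], [6, -11/2, 9/2]].
M = BN⁻¹ = [[20, 16, 6]] · [[-3/2, 5/4, -5/4], [-1/2, 1/4, -1/4], [6, -11/2, 9/2]] = [[-2, -4, -2]].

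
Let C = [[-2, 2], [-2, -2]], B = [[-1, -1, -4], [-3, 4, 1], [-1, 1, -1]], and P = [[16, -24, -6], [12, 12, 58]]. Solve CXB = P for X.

X = C⁻¹PB⁻¹ (apply C⁻¹ on the left and B⁻¹ on the right).
det C = 8; the adjugate gives C⁻¹ = [[-1/4, -1/4], [1/4, -1/4]].
B has determinant 5; B⁻¹ = [[-1, -1, 3], [-4/5, -3/5, 13/5], [1/5, 2/5, -7/5]].
C⁻¹P = [[-7, 3, -13], [1, -9, -16]].
X = (C⁻¹P)B⁻¹ = [[2, 0, 5], [3, -2, 2]].

X = [[2, 0, 5], [3, -2, 2]]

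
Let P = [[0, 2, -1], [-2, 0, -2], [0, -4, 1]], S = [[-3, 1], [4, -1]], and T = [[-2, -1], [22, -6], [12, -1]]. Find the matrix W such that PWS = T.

W = [[-3, -3], [-1, -2], [4, 1]]

Left-multiply by P⁻¹ and right-multiply by S⁻¹: W = P⁻¹TS⁻¹.
det P = -4; the adjugate gives P⁻¹ = [[2, -1/2, 1], [-1/2, 0, -1/2], [-2, 0, -1]].
det S = -1; the adjugate gives S⁻¹ = [[1, 1], [4, 3]].
P⁻¹T = [[-3, 0], [-5, 1], [-8, 3]].
W = (P⁻¹T)S⁻¹ = [[-3, -3], [-1, -2], [4, 1]].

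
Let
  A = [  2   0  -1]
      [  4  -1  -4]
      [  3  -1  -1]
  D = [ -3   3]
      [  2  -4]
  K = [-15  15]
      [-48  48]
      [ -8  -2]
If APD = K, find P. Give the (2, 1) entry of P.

Left-multiply by A⁻¹ and right-multiply by D⁻¹: P = A⁻¹KD⁻¹.
det A = -5, so A⁻¹ = [[3/5, -1/5, 1/5], [8/5, -1/5, -4/5], [1/5, -2/5, 2/5]].
D has determinant 6; D⁻¹ = [[-2/3, -1/2], [-1/3, -1/2]].
A⁻¹K = [[-1, -1], [-8, 16], [13, -17]].
P = (A⁻¹K)D⁻¹ = [[1, 1], [0, -4], [-3, 2]].

0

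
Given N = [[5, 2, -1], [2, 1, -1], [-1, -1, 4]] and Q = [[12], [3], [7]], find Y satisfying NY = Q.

Left-multiplying both sides by N⁻¹ gives Y = N⁻¹Q.
det N = 2, so N⁻¹ = [[3/2, -7/2, -1/2], [-7/2, 19/2, 3/2], [-1/2, 3/2, 1/2]].
Y = N⁻¹Q = [[3/2, -7/2, -1/2], [-7/2, 19/2, 3/2], [-1/2, 3/2, 1/2]] · [[12], [3], [7]] = [[4], [-3], [2]].

Y = [[4], [-3], [2]]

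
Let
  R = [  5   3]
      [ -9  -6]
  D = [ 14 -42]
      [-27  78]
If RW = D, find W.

W = [[1, -6], [3, -4]]

Since R multiplies W on the left, W = R⁻¹D.
R has determinant -3; R⁻¹ = [[2, 1], [-3, -5/3]].
W = R⁻¹D = [[2, 1], [-3, -5/3]] · [[14, -42], [-27, 78]] = [[1, -6], [3, -4]].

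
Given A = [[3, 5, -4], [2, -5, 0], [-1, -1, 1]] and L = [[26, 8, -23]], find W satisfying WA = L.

W = [[5, 4, -3]]

Right-multiplying both sides by A⁻¹ gives W = LA⁻¹.
det A = 3, so A⁻¹ = [[-5/3, -1/3, -20/3], [-2/3, -1/3, -8/3], [-7/3, -2/3, -25/3]].
W = LA⁻¹ = [[26, 8, -23]] · [[-5/3, -1/3, -20/3], [-2/3, -1/3, -8/3], [-7/3, -2/3, -25/3]] = [[5, 4, -3]].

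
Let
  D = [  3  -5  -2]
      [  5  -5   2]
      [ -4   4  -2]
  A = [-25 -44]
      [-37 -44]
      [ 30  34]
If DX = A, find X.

Since D multiplies X on the left, X = D⁻¹A.
D has determinant -4; D⁻¹ = [[-1/2, 9/2, 5], [-1/2, 7/2, 4], [0, -2, -5/2]].
X = D⁻¹A = [[-1/2, 9/2, 5], [-1/2, 7/2, 4], [0, -2, -5/2]] · [[-25, -44], [-37, -44], [30, 34]] = [[-4, -6], [3, 4], [-1, 3]].

X = [[-4, -6], [3, 4], [-1, 3]]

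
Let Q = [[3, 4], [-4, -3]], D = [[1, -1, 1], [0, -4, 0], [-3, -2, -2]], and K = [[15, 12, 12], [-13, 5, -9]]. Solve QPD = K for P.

Isolating P: multiply by Q⁻¹ from the left and D⁻¹ from the right, so P = Q⁻¹KD⁻¹.
Q has determinant 7; Q⁻¹ = [[-3/7, -4/7], [4/7, 3/7]].
det D = -4, so D⁻¹ = [[-2, 1, -1], [0, -1/4, 0], [3, -5/4, 1]].
Q⁻¹K = [[1, -8, 0], [3, 9, 3]].
P = (Q⁻¹K)D⁻¹ = [[-2, 3, -1], [3, -3, 0]].

P = [[-2, 3, -1], [3, -3, 0]]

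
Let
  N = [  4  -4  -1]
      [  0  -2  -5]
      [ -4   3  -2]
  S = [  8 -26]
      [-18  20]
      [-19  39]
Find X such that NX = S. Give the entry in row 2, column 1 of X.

N is on the left of X, so left-multiply by N⁻¹: X = N⁻¹S.
det N = 4; the adjugate gives N⁻¹ = [[19/4, -11/4, 9/2], [5, -3, 5], [-2, 1, -2]].
X = N⁻¹S = [[19/4, -11/4, 9/2], [5, -3, 5], [-2, 1, -2]] · [[8, -26], [-18, 20], [-19, 39]] = [[2, -3], [-1, 5], [4, -6]].

-1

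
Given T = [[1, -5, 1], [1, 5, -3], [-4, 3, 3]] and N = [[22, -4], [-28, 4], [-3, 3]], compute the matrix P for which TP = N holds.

P = [[-3, 3], [-5, 2], [0, 3]]

T is on the left of P, so left-multiply by T⁻¹: P = T⁻¹N.
det T = 2; the adjugate gives T⁻¹ = [[12, 9, 5], [9/2, 7/2, 2], [23/2, 17/2, 5]].
P = T⁻¹N = [[12, 9, 5], [9/2, 7/2, 2], [23/2, 17/2, 5]] · [[22, -4], [-28, 4], [-3, 3]] = [[-3, 3], [-5, 2], [0, 3]].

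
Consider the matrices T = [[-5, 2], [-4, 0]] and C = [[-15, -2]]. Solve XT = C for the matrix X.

Since T sits to the right of X, X = CT⁻¹.
T has determinant 8; T⁻¹ = [[0, -1/4], [1/2, -5/8]].
X = CT⁻¹ = [[-15, -2]] · [[0, -1/4], [1/2, -5/8]] = [[-1, 5]].

X = [[-1, 5]]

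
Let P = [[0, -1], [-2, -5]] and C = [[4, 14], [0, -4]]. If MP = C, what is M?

M = [[-4, -2], [4, 0]]

Since P sits to the right of M, M = CP⁻¹.
P has determinant -2; P⁻¹ = [[5/2, -1/2], [-1, 0]].
M = CP⁻¹ = [[4, 14], [0, -4]] · [[5/2, -1/2], [-1, 0]] = [[-4, -2], [4, 0]].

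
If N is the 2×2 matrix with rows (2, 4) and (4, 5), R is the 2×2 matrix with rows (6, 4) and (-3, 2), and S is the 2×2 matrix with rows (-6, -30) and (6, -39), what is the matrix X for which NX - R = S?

NX = S + R = [[0, -26], [3, -37]].
Since N multiplies X on the left, X = N⁻¹(S + R).
det N = -6; the adjugate gives N⁻¹ = [[-5/6, 2/3], [2/3, -1/3]].
X = N⁻¹(S + R) = [[2, -3], [-1, -5]].

X = [[2, -3], [-1, -5]]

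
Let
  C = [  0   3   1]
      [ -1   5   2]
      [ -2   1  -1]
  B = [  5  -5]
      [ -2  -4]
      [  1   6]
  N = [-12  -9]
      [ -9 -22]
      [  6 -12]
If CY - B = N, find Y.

Y = [[-2, 2], [-1, -4], [-4, -2]]

CY = N + B = [[-7, -14], [-11, -26], [7, -6]].
C is on the left of Y, so left-multiply by C⁻¹: Y = C⁻¹(N + B).
C has determinant -6; C⁻¹ = [[7/6, -2/3, -1/6], [5/6, -1/3, 1/6], [-3/2, 1, -1/2]].
Y = C⁻¹(N + B) = [[-2, 2], [-1, -4], [-4, -2]].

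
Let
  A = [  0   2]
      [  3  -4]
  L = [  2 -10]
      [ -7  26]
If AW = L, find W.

W = [[-1, 2], [1, -5]]

A is on the left of W, so left-multiply by A⁻¹: W = A⁻¹L.
A has determinant -6; A⁻¹ = [[2/3, 1/3], [1/2, 0]].
W = A⁻¹L = [[2/3, 1/3], [1/2, 0]] · [[2, -10], [-7, 26]] = [[-1, 2], [1, -5]].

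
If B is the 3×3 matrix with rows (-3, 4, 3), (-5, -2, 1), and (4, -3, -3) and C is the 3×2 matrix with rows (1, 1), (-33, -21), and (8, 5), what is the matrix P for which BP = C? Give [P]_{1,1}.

Left-multiplying both sides by B⁻¹ gives P = B⁻¹C.
det B = -2, so B⁻¹ = [[-9/2, -3/2, -5], [11/2, 3/2, 6], [-23/2, -7/2, -13]].
P = B⁻¹C = [[-9/2, -3/2, -5], [11/2, 3/2, 6], [-23/2, -7/2, -13]] · [[1, 1], [-33, -21], [8, 5]] = [[5, 2], [4, 4], [0, -3]].

5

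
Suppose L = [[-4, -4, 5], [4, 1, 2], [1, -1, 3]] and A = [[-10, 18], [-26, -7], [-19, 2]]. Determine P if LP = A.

L is on the left of P, so left-multiply by L⁻¹: P = L⁻¹A.
det L = -5, so L⁻¹ = [[-1, -7/5, 13/5], [2, 17/5, -28/5], [1, 8/5, -12/5]].
P = L⁻¹A = [[-1, -7/5, 13/5], [2, 17/5, -28/5], [1, 8/5, -12/5]] · [[-10, 18], [-26, -7], [-19, 2]] = [[-3, -3], [-2, 1], [-6, 2]].

P = [[-3, -3], [-2, 1], [-6, 2]]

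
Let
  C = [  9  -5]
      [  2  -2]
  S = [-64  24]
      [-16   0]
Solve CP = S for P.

P = [[-6, 6], [2, 6]]

Left-multiplying both sides by C⁻¹ gives P = C⁻¹S.
det C = -8; the adjugate gives C⁻¹ = [[1/4, -5/8], [1/4, -9/8]].
P = C⁻¹S = [[1/4, -5/8], [1/4, -9/8]] · [[-64, 24], [-16, 0]] = [[-6, 6], [2, 6]].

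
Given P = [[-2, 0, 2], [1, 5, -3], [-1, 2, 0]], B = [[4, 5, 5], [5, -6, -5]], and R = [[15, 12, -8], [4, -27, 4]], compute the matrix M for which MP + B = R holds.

M = [[-2, 3, -4], [-3, -5, 2]]

MP = R − B = [[11, 7, -13], [-1, -21, 9]].
Right-multiplying both sides by P⁻¹ gives M = (R − B)P⁻¹.
det P = 2, so P⁻¹ = [[3, 2, -5], [3/2, 1, -2], [7/2, 2, -5]].
M = (R − B)P⁻¹ = [[-2, 3, -4], [-3, -5, 2]].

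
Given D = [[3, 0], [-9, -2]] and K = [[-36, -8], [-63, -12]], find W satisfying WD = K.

W = [[0, 4], [-3, 6]]

Since D sits to the right of W, W = KD⁻¹.
D has determinant -6; D⁻¹ = [[1/3, 0], [-3/2, -1/2]].
W = KD⁻¹ = [[-36, -8], [-63, -12]] · [[1/3, 0], [-3/2, -1/2]] = [[0, 4], [-3, 6]].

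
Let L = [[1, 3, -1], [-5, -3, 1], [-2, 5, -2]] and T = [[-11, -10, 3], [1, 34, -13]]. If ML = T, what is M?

Right-multiplying both sides by L⁻¹ gives M = TL⁻¹.
L has determinant -4; L⁻¹ = [[-1/4, -1/4, 0], [3, 1, -1], [31/4, 11/4, -3]].
M = TL⁻¹ = [[-11, -10, 3], [1, 34, -13]] · [[-1/4, -1/4, 0], [3, 1, -1], [31/4, 11/4, -3]] = [[-4, 1, 1], [1, -2, 5]].

M = [[-4, 1, 1], [1, -2, 5]]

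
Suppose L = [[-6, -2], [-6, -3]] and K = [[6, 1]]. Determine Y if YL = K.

Y = [[-2, 1]]

Since L sits to the right of Y, Y = KL⁻¹.
det L = 6; the adjugate gives L⁻¹ = [[-1/2, 1/3], [1, -1]].
Y = KL⁻¹ = [[6, 1]] · [[-1/2, 1/3], [1, -1]] = [[-2, 1]].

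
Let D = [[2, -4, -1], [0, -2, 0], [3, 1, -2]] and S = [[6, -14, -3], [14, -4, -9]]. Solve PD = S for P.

P = [[3, 1, 0], [1, 2, 4]]

Since D sits to the right of P, P = SD⁻¹.
D has determinant 2; D⁻¹ = [[2, -9/2, -1], [0, -1/2, 0], [3, -7, -2]].
P = SD⁻¹ = [[6, -14, -3], [14, -4, -9]] · [[2, -9/2, -1], [0, -1/2, 0], [3, -7, -2]] = [[3, 1, 0], [1, 2, 4]].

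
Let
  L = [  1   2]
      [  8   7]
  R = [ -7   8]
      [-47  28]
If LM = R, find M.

M = [[-5, 0], [-1, 4]]

L is on the left of M, so left-multiply by L⁻¹: M = L⁻¹R.
det L = -9, so L⁻¹ = [[-7/9, 2/9], [8/9, -1/9]].
M = L⁻¹R = [[-7/9, 2/9], [8/9, -1/9]] · [[-7, 8], [-47, 28]] = [[-5, 0], [-1, 4]].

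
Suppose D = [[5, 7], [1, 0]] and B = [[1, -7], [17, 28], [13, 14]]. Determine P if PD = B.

P = [[-1, 6], [4, -3], [2, 3]]

Right-multiplying both sides by D⁻¹ gives P = BD⁻¹.
D has determinant -7; D⁻¹ = [[0, 1], [1/7, -5/7]].
P = BD⁻¹ = [[1, -7], [17, 28], [13, 14]] · [[0, 1], [1/7, -5/7]] = [[-1, 6], [4, -3], [2, 3]].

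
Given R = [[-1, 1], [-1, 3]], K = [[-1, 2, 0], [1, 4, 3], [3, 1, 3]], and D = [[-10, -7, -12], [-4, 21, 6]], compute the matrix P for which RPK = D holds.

P = [[4, 2, 5], [4, 1, 2]]

P = R⁻¹DK⁻¹ (apply R⁻¹ on the left and K⁻¹ on the right).
R has determinant -2; R⁻¹ = [[-3/2, 1/2], [-1/2, 1/2]].
det K = 3; the adjugate gives K⁻¹ = [[3, -2, 2], [2, -1, 1], [-11/3, 7/3, -2]].
R⁻¹D = [[13, 21, 21], [3, 14, 9]].
P = (R⁻¹D)K⁻¹ = [[4, 2, 5], [4, 1, 2]].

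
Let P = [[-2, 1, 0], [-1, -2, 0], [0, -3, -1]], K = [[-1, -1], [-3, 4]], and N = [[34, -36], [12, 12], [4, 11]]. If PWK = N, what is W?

W = P⁻¹NK⁻¹ (apply P⁻¹ on the left and K⁻¹ on the right).
P has determinant -5; P⁻¹ = [[-2/5, -1/5, 0], [1/5, -2/5, 0], [-3/5, 6/5, -1]].
det K = -7, so K⁻¹ = [[-4/7, -1/7], [-3/7, 1/7]].
P⁻¹N = [[-16, 12], [2, -12], [-10, 25]].
W = (P⁻¹N)K⁻¹ = [[4, 4], [4, -2], [-5, 5]].

W = [[4, 4], [4, -2], [-5, 5]]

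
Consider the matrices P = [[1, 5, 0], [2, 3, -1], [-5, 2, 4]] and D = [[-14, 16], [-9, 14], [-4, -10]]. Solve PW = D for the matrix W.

Since P multiplies W on the left, W = P⁻¹D.
det P = -1, so P⁻¹ = [[-14, 20, 5], [3, -4, -1], [-19, 27, 7]].
W = P⁻¹D = [[-14, 20, 5], [3, -4, -1], [-19, 27, 7]] · [[-14, 16], [-9, 14], [-4, -10]] = [[-4, 6], [-2, 2], [-5, 4]].

W = [[-4, 6], [-2, 2], [-5, 4]]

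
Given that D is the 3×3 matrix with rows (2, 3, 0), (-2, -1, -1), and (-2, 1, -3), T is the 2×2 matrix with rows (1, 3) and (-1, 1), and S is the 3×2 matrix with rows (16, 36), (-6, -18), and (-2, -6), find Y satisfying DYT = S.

Y = [[-1, 3], [5, -3], [3, -3]]

Isolating Y: multiply by D⁻¹ from the left and T⁻¹ from the right, so Y = D⁻¹ST⁻¹.
D has determinant -4; D⁻¹ = [[-1, -9/4, 3/4], [1, 3/2, -1/2], [1, 2, -1]].
det T = 4, so T⁻¹ = [[1/4, -3/4], [1/4, 1/4]].
D⁻¹S = [[-4, 0], [8, 12], [6, 6]].
Y = (D⁻¹S)T⁻¹ = [[-1, 3], [5, -3], [3, -3]].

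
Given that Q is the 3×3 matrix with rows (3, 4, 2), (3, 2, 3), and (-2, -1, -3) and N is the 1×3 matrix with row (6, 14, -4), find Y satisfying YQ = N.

Right-multiplying both sides by Q⁻¹ gives Y = NQ⁻¹.
Q has determinant 5; Q⁻¹ = [[-3/5, 2, 8/5], [3/5, -1, -3/5], [1/5, -1, -6/5]].
Y = NQ⁻¹ = [[6, 14, -4]] · [[-3/5, 2, 8/5], [3/5, -1, -3/5], [1/5, -1, -6/5]] = [[4, 2, 6]].

Y = [[4, 2, 6]]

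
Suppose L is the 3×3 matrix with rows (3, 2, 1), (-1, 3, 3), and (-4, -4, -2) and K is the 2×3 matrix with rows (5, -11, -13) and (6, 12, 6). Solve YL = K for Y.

Since L sits to the right of Y, Y = KL⁻¹.
det L = 6; the adjugate gives L⁻¹ = [[1, 0, 1/2], [-7/3, -1/3, -5/3], [8/3, 2/3, 11/6]].
Y = KL⁻¹ = [[5, -11, -13], [6, 12, 6]] · [[1, 0, 1/2], [-7/3, -1/3, -5/3], [8/3, 2/3, 11/6]] = [[-4, -5, -3], [-6, 0, -6]].

Y = [[-4, -5, -3], [-6, 0, -6]]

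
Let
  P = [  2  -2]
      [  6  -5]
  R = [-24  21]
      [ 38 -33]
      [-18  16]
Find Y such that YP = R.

Since P sits to the right of Y, Y = RP⁻¹.
det P = 2, so P⁻¹ = [[-5/2, 1], [-3, 1]].
Y = RP⁻¹ = [[-24, 21], [38, -33], [-18, 16]] · [[-5/2, 1], [-3, 1]] = [[-3, -3], [4, 5], [-3, -2]].

Y = [[-3, -3], [4, 5], [-3, -2]]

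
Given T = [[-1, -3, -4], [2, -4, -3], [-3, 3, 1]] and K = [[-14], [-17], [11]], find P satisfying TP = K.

T is on the left of P, so left-multiply by T⁻¹: P = T⁻¹K.
det T = -2; the adjugate gives T⁻¹ = [[-5/2, 9/2, 7/2], [-7/2, 13/2, 11/2], [3, -6, -5]].
P = T⁻¹K = [[-5/2, 9/2, 7/2], [-7/2, 13/2, 11/2], [3, -6, -5]] · [[-14], [-17], [11]] = [[-3], [-1], [5]].

P = [[-3], [-1], [5]]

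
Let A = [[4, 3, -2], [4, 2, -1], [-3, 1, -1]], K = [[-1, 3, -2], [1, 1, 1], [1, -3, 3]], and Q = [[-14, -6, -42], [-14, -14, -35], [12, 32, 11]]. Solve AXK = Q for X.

X = A⁻¹QK⁻¹ (apply A⁻¹ on the left and K⁻¹ on the right).
det A = -3; the adjugate gives A⁻¹ = [[1/3, -1/3, -1/3], [-7/3, 10/3, 4/3], [-10/3, 13/3, 4/3]].
det K = -4; the adjugate gives K⁻¹ = [[-3/2, 3/4, -5/4], [1/2, 1/4, 1/4], [1, 0, 1]].
A⁻¹Q = [[-4, -8, -6], [2, 10, -4], [2, 2, 3]].
X = (A⁻¹Q)K⁻¹ = [[-4, -5, -3], [-2, 4, -4], [1, 2, 1]].

X = [[-4, -5, -3], [-2, 4, -4], [1, 2, 1]]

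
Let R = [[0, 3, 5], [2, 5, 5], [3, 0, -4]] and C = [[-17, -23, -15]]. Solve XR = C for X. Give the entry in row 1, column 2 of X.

-1

R is on the right of X, so right-multiply by R⁻¹: X = CR⁻¹.
det R = -6, so R⁻¹ = [[10/3, -2, 5/3], [-23/6, 5/2, -5/3], [5/2, -3/2, 1]].
X = CR⁻¹ = [[-17, -23, -15]] · [[10/3, -2, 5/3], [-23/6, 5/2, -5/3], [5/2, -3/2, 1]] = [[-6, -1, -5]].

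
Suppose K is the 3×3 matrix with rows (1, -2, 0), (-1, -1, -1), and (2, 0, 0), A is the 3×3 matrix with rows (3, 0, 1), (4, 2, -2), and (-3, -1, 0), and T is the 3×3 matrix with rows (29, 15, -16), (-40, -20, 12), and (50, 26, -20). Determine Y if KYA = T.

Left-multiply by K⁻¹ and right-multiply by A⁻¹: Y = K⁻¹TA⁻¹.
det K = 4, so K⁻¹ = [[0, 0, 1/2], [-1/2, 0, 1/4], [1/2, -1, -3/4]].
det A = -4; the adjugate gives A⁻¹ = [[1/2, 1/4, 1/2], [-3/2, -3/4, -5/2], [-1/2, -3/4, -3/2]].
K⁻¹T = [[25, 13, -10], [-2, -1, 3], [17, 8, -5]].
Y = (K⁻¹T)A⁻¹ = [[-2, 4, -5], [-1, -2, -3], [-1, 2, -4]].

Y = [[-2, 4, -5], [-1, -2, -3], [-1, 2, -4]]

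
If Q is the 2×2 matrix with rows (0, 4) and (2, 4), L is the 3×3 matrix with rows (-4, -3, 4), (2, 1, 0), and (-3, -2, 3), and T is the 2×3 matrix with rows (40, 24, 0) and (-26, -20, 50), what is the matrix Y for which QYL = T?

Left-multiply by Q⁻¹ and right-multiply by L⁻¹: Y = Q⁻¹TL⁻¹.
det Q = -8; the adjugate gives Q⁻¹ = [[-1/2, 1/2], [1/4, 0]].
det L = 2, so L⁻¹ = [[3/2, 1/2, -2], [-3, 0, 4], [-1/2, 1/2, 1]].
Q⁻¹T = [[-33, -22, 25], [10, 6, 0]].
Y = (Q⁻¹T)L⁻¹ = [[4, -4, 3], [-3, 5, 4]].

Y = [[4, -4, 3], [-3, 5, 4]]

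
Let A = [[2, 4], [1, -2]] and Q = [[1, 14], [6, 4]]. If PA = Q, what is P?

P = [[2, -3], [2, 2]]

A is on the right of P, so right-multiply by A⁻¹: P = QA⁻¹.
det A = -8; the adjugate gives A⁻¹ = [[1/4, 1/2], [1/8, -1/4]].
P = QA⁻¹ = [[1, 14], [6, 4]] · [[1/4, 1/2], [1/8, -1/4]] = [[2, -3], [2, 2]].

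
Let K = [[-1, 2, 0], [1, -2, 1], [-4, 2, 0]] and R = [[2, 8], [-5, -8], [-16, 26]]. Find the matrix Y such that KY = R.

K is on the left of Y, so left-multiply by K⁻¹: Y = K⁻¹R.
K has determinant -6; K⁻¹ = [[1/3, 0, -1/3], [2/3, 0, -1/6], [1, 1, 0]].
Y = K⁻¹R = [[1/3, 0, -1/3], [2/3, 0, -1/6], [1, 1, 0]] · [[2, 8], [-5, -8], [-16, 26]] = [[6, -6], [4, 1], [-3, 0]].

Y = [[6, -6], [4, 1], [-3, 0]]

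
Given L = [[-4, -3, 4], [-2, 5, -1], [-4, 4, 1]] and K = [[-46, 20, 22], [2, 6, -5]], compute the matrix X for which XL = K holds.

Right-multiplying both sides by L⁻¹ gives X = KL⁻¹.
L has determinant -6; L⁻¹ = [[-3/2, -19/6, 17/6], [-1, -2, 2], [-2, -14/3, 13/3]].
X = KL⁻¹ = [[-46, 20, 22], [2, 6, -5]] · [[-3/2, -19/6, 17/6], [-1, -2, 2], [-2, -14/3, 13/3]] = [[5, 3, 5], [1, 5, -4]].

X = [[5, 3, 5], [1, 5, -4]]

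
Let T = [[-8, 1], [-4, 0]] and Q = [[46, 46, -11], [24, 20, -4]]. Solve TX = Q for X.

X = [[-6, -5, 1], [-2, 6, -3]]

Left-multiplying both sides by T⁻¹ gives X = T⁻¹Q.
T has determinant 4; T⁻¹ = [[0, -1/4], [1, -2]].
X = T⁻¹Q = [[0, -1/4], [1, -2]] · [[46, 46, -11], [24, 20, -4]] = [[-6, -5, 1], [-2, 6, -3]].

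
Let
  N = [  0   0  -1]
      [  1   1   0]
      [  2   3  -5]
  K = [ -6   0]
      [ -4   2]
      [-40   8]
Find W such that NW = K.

W = [[-2, -2], [-2, 4], [6, 0]]

Since N multiplies W on the left, W = N⁻¹K.
det N = -1, so N⁻¹ = [[5, 3, -1], [-5, -2, 1], [-1, 0, 0]].
W = N⁻¹K = [[5, 3, -1], [-5, -2, 1], [-1, 0, 0]] · [[-6, 0], [-4, 2], [-40, 8]] = [[-2, -2], [-2, 4], [6, 0]].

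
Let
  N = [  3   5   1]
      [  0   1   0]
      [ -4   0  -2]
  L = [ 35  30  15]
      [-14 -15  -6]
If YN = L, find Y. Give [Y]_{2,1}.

-2

Right-multiplying both sides by N⁻¹ gives Y = LN⁻¹.
det N = -2, so N⁻¹ = [[1, -5, 1/2], [0, 1, 0], [-2, 10, -3/2]].
Y = LN⁻¹ = [[35, 30, 15], [-14, -15, -6]] · [[1, -5, 1/2], [0, 1, 0], [-2, 10, -3/2]] = [[5, 5, -5], [-2, -5, 2]].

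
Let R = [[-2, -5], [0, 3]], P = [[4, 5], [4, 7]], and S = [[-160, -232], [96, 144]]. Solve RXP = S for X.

X = [[2, -2], [4, 4]]

Isolating X: multiply by R⁻¹ from the left and P⁻¹ from the right, so X = R⁻¹SP⁻¹.
R has determinant -6; R⁻¹ = [[-1/2, -5/6], [0, 1/3]].
P has determinant 8; P⁻¹ = [[7/8, -5/8], [-1/2, 1/2]].
R⁻¹S = [[0, -4], [32, 48]].
X = (R⁻¹S)P⁻¹ = [[2, -2], [4, 4]].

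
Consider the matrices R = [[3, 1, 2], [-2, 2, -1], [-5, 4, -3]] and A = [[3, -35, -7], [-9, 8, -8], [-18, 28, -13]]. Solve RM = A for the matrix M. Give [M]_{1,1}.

5

R is on the left of M, so left-multiply by R⁻¹: M = R⁻¹A.
R has determinant -3; R⁻¹ = [[2/3, -11/3, 5/3], [1/3, -1/3, 1/3], [-2/3, 17/3, -8/3]].
M = R⁻¹A = [[2/3, -11/3, 5/3], [1/3, -1/3, 1/3], [-2/3, 17/3, -8/3]] · [[3, -35, -7], [-9, 8, -8], [-18, 28, -13]] = [[5, -6, 3], [-2, -5, -4], [-5, -6, -6]].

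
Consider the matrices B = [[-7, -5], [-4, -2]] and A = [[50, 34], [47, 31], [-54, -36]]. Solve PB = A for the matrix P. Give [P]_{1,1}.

Right-multiplying both sides by B⁻¹ gives P = AB⁻¹.
det B = -6; the adjugate gives B⁻¹ = [[1/3, -5/6], [-2/3, 7/6]].
P = AB⁻¹ = [[50, 34], [47, 31], [-54, -36]] · [[1/3, -5/6], [-2/3, 7/6]] = [[-6, -2], [-5, -3], [6, 3]].

-6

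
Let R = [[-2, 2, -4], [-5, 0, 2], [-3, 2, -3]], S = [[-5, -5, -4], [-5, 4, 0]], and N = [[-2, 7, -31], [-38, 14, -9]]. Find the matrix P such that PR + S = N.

PR = N − S = [[3, 12, -27], [-33, 10, -9]].
Since R sits to the right of P, P = (N − S)R⁻¹.
R has determinant 6; R⁻¹ = [[-2/3, -1/3, 2/3], [-7/2, -1, 4], [-5/3, -1/3, 5/3]].
P = (N − S)R⁻¹ = [[1, -4, 5], [2, 4, 3]].

P = [[1, -4, 5], [2, 4, 3]]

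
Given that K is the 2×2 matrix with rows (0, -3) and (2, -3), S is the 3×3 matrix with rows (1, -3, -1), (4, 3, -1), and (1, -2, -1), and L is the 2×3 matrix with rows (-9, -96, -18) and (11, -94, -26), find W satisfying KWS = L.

W = K⁻¹LS⁻¹ (apply K⁻¹ on the left and S⁻¹ on the right).
K has determinant 6; K⁻¹ = [[-1/2, 1/2], [-1/3, 0]].
det S = -3, so S⁻¹ = [[5/3, 1/3, -2], [-1, 0, 1], [11/3, 1/3, -5]].
K⁻¹L = [[10, 1, -4], [3, 32, 6]].
W = (K⁻¹L)S⁻¹ = [[1, 2, 1], [-5, 3, -4]].

W = [[1, 2, 1], [-5, 3, -4]]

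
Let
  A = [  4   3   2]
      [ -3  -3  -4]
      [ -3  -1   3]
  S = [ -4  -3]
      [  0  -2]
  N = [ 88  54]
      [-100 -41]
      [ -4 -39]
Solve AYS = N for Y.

Y = [[-5, -1], [2, 0], [-4, 5]]

Y = A⁻¹NS⁻¹ (apply A⁻¹ on the left and S⁻¹ on the right).
det A = -1, so A⁻¹ = [[13, 11, 6], [-21, -18, -10], [6, 5, 3]].
det S = 8, so S⁻¹ = [[-1/4, 3/8], [0, -1/2]].
A⁻¹N = [[20, 17], [-8, -6], [16, 2]].
Y = (A⁻¹N)S⁻¹ = [[-5, -1], [2, 0], [-4, 5]].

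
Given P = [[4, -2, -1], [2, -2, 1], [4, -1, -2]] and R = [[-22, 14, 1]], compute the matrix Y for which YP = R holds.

P is on the right of Y, so right-multiply by P⁻¹: Y = RP⁻¹.
det P = -2; the adjugate gives P⁻¹ = [[-5/2, 3/2, 2], [-4, 2, 3], [-3, 2, 2]].
Y = RP⁻¹ = [[-22, 14, 1]] · [[-5/2, 3/2, 2], [-4, 2, 3], [-3, 2, 2]] = [[-4, -3, 0]].

Y = [[-4, -3, 0]]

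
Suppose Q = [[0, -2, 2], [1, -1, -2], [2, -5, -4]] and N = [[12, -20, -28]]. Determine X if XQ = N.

Right-multiplying both sides by Q⁻¹ gives X = NQ⁻¹.
det Q = -6, so Q⁻¹ = [[1, 3, -1], [0, 2/3, -1/3], [1/2, 2/3, -1/3]].
X = NQ⁻¹ = [[12, -20, -28]] · [[1, 3, -1], [0, 2/3, -1/3], [1/2, 2/3, -1/3]] = [[-2, 4, 4]].

X = [[-2, 4, 4]]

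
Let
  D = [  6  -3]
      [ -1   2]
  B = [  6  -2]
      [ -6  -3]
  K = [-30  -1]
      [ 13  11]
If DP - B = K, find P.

DP = K + B = [[-24, -3], [7, 8]].
D is on the left of P, so left-multiply by D⁻¹: P = D⁻¹(K + B).
det D = 9, so D⁻¹ = [[2/9, 1/3], [1/9, 2/3]].
P = D⁻¹(K + B) = [[-3, 2], [2, 5]].

P = [[-3, 2], [2, 5]]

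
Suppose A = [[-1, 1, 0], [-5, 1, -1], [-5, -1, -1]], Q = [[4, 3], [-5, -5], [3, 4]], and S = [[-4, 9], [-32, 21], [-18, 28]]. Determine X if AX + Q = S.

X = [[5, -5], [-3, 1], [-1, 0]]

AX = S − Q = [[-8, 6], [-27, 26], [-21, 24]].
Since A multiplies X on the left, X = A⁻¹(S − Q).
A has determinant 2; A⁻¹ = [[-1, 1/2, -1/2], [0, 1/2, -1/2], [5, -3, 2]].
X = A⁻¹(S − Q) = [[5, -5], [-3, 1], [-1, 0]].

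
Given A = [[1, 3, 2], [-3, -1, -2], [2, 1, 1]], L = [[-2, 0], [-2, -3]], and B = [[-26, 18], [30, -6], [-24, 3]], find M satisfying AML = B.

M = [[4, 1], [5, -1], [0, -2]]

Isolating M: multiply by A⁻¹ from the left and L⁻¹ from the right, so M = A⁻¹BL⁻¹.
A has determinant -4; A⁻¹ = [[-1/4, 1/4, 1], [1/4, 3/4, 1], [1/4, -5/4, -2]].
det L = 6; the adjugate gives L⁻¹ = [[-1/2, 0], [1/3, -1/3]].
A⁻¹B = [[-10, -3], [-8, 3], [4, 6]].
M = (A⁻¹B)L⁻¹ = [[4, 1], [5, -1], [0, -2]].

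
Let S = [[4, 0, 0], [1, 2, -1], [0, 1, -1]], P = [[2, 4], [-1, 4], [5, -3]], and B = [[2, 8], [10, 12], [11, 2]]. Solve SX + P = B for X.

X = [[0, 1], [5, 2], [-1, -3]]

SX = B − P = [[0, 4], [11, 8], [6, 5]].
S is on the left of X, so left-multiply by S⁻¹: X = S⁻¹(B − P).
S has determinant -4; S⁻¹ = [[1/4, 0, 0], [-1/4, 1, -1], [-1/4, 1, -2]].
X = S⁻¹(B − P) = [[0, 1], [5, 2], [-1, -3]].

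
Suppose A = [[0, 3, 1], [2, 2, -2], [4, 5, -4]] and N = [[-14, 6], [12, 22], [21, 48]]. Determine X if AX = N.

X = [[4, 1], [-3, 4], [-5, -6]]

A is on the left of X, so left-multiply by A⁻¹: X = A⁻¹N.
det A = 2; the adjugate gives A⁻¹ = [[1, 17/2, -4], [0, -2, 1], [1, 6, -3]].
X = A⁻¹N = [[1, 17/2, -4], [0, -2, 1], [1, 6, -3]] · [[-14, 6], [12, 22], [21, 48]] = [[4, 1], [-3, 4], [-5, -6]].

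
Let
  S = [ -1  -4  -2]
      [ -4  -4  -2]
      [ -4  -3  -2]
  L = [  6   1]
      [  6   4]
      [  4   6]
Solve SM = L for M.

M = [[0, -1], [-2, 2], [1, -4]]

Since S multiplies M on the left, M = S⁻¹L.
det S = 6; the adjugate gives S⁻¹ = [[1/3, -1/3, 0], [0, -1, 1], [-2/3, 13/6, -2]].
M = S⁻¹L = [[1/3, -1/3, 0], [0, -1, 1], [-2/3, 13/6, -2]] · [[6, 1], [6, 4], [4, 6]] = [[0, -1], [-2, 2], [1, -4]].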